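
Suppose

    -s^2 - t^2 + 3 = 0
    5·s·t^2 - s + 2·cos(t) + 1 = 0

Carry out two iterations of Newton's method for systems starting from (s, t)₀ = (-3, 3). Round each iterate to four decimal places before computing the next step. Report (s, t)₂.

(-0.5653, 1.8242)

At (-3, 3): F = (-15.0000, -132.979985).
Jacobian J = [[-2·s, -2·t], [5·t^2 - 1, 10·s·t - 2·sin(t)]].
At the point, J = [[6.0000, -6.0000], [44.0000, -90.282240]] (det J = -277.693440).
Solving J·Δ = −F gives Δ = (2.0035, -0.4965).
Then the next iterate is (s, t)₁ = (-0.9965, 2.5035).
Round to (-0.9965, 2.5035) and repeat: F = (-4.260524, -30.837846), J = [[1.9930, -5.0070], [30.337561, -26.138706]].
Δ = (0.4312, -0.6793), so (s, t)₂ = (-0.5653, 1.8242).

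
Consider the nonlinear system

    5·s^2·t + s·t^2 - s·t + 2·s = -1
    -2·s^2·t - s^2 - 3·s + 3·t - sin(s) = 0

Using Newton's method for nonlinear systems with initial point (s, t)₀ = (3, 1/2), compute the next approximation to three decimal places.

At (3, 1/2): F = (28.750, -25.64112).
Jacobian J = [[10·s·t + t^2 - t + 2, 5·s^2 + 2·s·t - s], [-4·s·t - 2·s - cos(s) - 3, -2·s^2 + 3]].
At the point, J = [[16.750, 45.000], [-14.01001, -15.000]] (det J = 379.20034).
Solving J·Δ = −F gives Δ = (-1.906, 0.070).
Then the next iterate is (s, t)₁ = (1.094, 0.570).

(1.094, 0.570)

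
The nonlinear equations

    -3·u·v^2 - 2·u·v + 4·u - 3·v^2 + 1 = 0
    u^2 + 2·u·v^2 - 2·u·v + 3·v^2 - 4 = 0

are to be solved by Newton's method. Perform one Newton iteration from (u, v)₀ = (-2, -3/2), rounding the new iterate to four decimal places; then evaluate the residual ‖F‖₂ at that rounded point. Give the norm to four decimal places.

77.0422

At (-2, -3/2): F = (-6.2500, -8.2500).
Jacobian J = [[-3·v^2 - 2·v + 4, -6·u·v - 2·u - 6·v], [2·u + 2·v^2 - 2·v, 4·u·v - 2·u + 6·v]].
At the point, J = [[0.2500, -5.0000], [3.5000, 7.0000]] (det J = 19.2500).
Solving J·Δ = −F gives Δ = (4.4156, -1.0292).
Then the next iterate is (u, v)₁ = (2.4156, -2.5292).
Re-evaluating at (2.4156, -2.5292): F = (-42.665799, 64.149227), so ‖F‖₂ = 77.0422.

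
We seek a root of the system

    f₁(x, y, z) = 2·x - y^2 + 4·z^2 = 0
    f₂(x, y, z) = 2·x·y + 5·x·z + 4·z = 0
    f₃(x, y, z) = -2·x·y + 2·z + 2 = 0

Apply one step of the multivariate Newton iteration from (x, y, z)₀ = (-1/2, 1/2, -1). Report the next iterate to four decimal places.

At (-1/2, 1/2, -1): F = (2.7500, -2.0000, 0.5000).
Jacobian J = [[2, -2·y, 8·z], [2·y + 5·z, 2·x, 5·x + 4], [-2·y, -2·x, 2]].
At the point, J = [[2.0000, -1.0000, -8.0000], [-4.0000, -1.0000, 1.5000], [-1.0000, 1.0000, 2.0000]] (det J = 26.5000).
Solving J·Δ = −F gives Δ = (0.0896, -1.5236, 0.5566).
Then the next iterate is (x, y, z)₁ = (-0.4104, -1.0236, -0.4434).

(-0.4104, -1.0236, -0.4434)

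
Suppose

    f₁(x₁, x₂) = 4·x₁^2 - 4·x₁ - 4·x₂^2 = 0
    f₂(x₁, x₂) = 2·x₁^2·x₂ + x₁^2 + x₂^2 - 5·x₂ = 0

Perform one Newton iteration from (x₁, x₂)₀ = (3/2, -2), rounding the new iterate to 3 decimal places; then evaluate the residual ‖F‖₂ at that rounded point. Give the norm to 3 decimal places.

1.507

At (3/2, -2): F = (-13.000, 7.250).
Jacobian J = [[8·x₁ - 4, -8·x₂], [4·x₁·x₂ + 2·x₁, 2·x₁^2 + 2·x₂ - 5]].
At the point, J = [[8.000, 16.000], [-9.000, -4.500]] (det J = 108.000).
Solving J·Δ = −F gives Δ = (0.532, 0.546).
Then the next iterate is (x₁, x₂)₁ = (2.032, -1.454).
Re-evaluating at (2.032, -1.454): F = (-0.06837, 1.50594), so ‖F‖₂ = 1.507.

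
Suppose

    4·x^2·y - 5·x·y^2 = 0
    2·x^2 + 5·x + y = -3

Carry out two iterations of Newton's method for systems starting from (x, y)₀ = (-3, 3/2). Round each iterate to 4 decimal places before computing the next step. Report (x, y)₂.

(-1.4713, 0.5862)

At (-3, 3/2): F = (87.7500, 7.5000).
Jacobian J = [[8·x·y - 5·y^2, 4·x^2 - 10·x·y], [4·x + 5, 1]].
At the point, J = [[-47.2500, 81.0000], [-7.0000, 1.0000]] (det J = 519.7500).
Solving J·Δ = −F gives Δ = (1.0000, -0.5000).
Then the next iterate is (x, y)₁ = (-2.0000, 1.0000).
Round to (-2.0000, 1.0000) and repeat: F = (26.0000, 2.0000), J = [[-21.0000, 36.0000], [-3.0000, 1.0000]].
Δ = (0.5287, -0.4138), so (x, y)₂ = (-1.4713, 0.5862).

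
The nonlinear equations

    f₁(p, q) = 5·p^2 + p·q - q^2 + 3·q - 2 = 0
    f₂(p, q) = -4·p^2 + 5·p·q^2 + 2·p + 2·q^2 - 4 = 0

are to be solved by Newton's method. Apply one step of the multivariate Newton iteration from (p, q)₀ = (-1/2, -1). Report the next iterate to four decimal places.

At (-1/2, -1): F = (-4.2500, -6.5000).
Jacobian J = [[10·p + q, p - 2·q + 3], [-8·p + 5·q^2 + 2, 10·p·q + 4·q]].
At the point, J = [[-6.0000, 4.5000], [11.0000, 1.0000]] (det J = -55.5000).
Solving J·Δ = −F gives Δ = (0.4505, 1.5450).
Then the next iterate is (p, q)₁ = (-0.0495, 0.5450).

(-0.0495, 0.5450)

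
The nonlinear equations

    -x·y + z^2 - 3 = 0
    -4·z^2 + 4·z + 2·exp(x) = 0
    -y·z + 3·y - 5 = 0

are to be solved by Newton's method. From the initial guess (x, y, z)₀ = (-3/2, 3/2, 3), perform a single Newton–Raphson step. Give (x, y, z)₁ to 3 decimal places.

(-98.109, -87.276, -0.333)

At (-3/2, 3/2, 3): F = (8.250, -23.55374, -5.000).
Jacobian J = [[-y, -x, 2·z], [2·exp(x), 0, -8·z + 4], [0, -z + 3, -y]].
At the point, J = [[-1.500, 1.500, 6.000], [0.44626, 0.000, -20.000], [0.000, 0.000, -1.500]] (det J = 1.00409).
Solving J·Δ = −F gives Δ = (-96.609, -88.776, -3.333).
Then the next iterate is (x, y, z)₁ = (-98.109, -87.276, -0.333).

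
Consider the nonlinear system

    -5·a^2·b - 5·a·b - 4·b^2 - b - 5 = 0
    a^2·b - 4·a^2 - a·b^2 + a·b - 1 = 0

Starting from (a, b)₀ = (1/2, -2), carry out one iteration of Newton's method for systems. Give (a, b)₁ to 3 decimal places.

(0.341, -0.695)

At (1/2, -2): F = (-11.500, -5.500).
Jacobian J = [[-10·a·b - 5·b, -5·a^2 - 5·a - 8·b - 1], [2·a·b - 8·a - b^2 + b, a^2 - 2·a·b + a]].
At the point, J = [[20.000, 11.250], [-12.000, 2.750]] (det J = 190.000).
Solving J·Δ = −F gives Δ = (-0.159, 1.305).
Then the next iterate is (a, b)₁ = (0.341, -0.695).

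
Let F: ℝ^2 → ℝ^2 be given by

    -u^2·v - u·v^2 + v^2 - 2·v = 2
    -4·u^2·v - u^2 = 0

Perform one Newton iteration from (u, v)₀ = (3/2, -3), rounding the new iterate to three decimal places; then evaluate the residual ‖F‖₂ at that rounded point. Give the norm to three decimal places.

At (3/2, -3): F = (6.250, 24.750).
Jacobian J = [[-2·u·v - v^2, -u^2 - 2·u·v + 2·v - 2], [-8·u·v - 2·u, -4·u^2]].
At the point, J = [[0.000, -1.250], [33.000, -9.000]] (det J = 41.250).
Solving J·Δ = −F gives Δ = (0.614, 5.000).
Then the next iterate is (u, v)₁ = (2.114, 2.000).
Re-evaluating at (2.114, 2.000): F = (-19.39399, -40.22096), so ‖F‖₂ = 44.653.

44.653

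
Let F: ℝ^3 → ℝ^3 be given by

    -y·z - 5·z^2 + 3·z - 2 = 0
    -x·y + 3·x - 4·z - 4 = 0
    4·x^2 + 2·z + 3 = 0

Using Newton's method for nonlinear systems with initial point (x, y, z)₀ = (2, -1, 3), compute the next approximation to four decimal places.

(0.5260, -6.5325, 2.2922)

At (2, -1, 3): F = (-35.0000, -8.0000, 25.0000).
Jacobian J = [[0, -z, -y - 10·z + 3], [-y + 3, -x, -4], [8·x, 0, 2]].
At the point, J = [[0.0000, -3.0000, -26.0000], [4.0000, -2.0000, -4.0000], [16.0000, 0.0000, 2.0000]] (det J = -616.0000).
Solving J·Δ = −F gives Δ = (-1.4740, -5.5325, -0.7078).
Then the next iterate is (x, y, z)₁ = (0.5260, -6.5325, 2.2922).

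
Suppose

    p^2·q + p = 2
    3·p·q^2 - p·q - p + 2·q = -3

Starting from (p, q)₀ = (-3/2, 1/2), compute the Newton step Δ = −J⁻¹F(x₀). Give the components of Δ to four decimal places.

(4.1857, 1.9857)

At (-3/2, 1/2): F = (-2.3750, 5.1250).
Jacobian J = [[2·p·q + 1, p^2], [3·q^2 - q - 1, 6·p·q - p + 2]].
At the point, J = [[-0.5000, 2.2500], [-0.7500, -1.0000]] (det J = 2.1875).
Solving J·Δ = −F gives Δ = (4.1857, 1.9857).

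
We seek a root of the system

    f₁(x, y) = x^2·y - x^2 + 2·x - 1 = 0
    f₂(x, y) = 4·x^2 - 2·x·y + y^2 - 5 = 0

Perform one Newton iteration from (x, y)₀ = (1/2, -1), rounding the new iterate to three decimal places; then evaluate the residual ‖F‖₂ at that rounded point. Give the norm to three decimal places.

6.359

At (1/2, -1): F = (-0.500, -2.000).
Jacobian J = [[2·x·y - 2·x + 2, x^2], [8·x - 2·y, -2·x + 2·y]].
At the point, J = [[0.000, 0.250], [6.000, -3.000]] (det J = -1.500).
Solving J·Δ = −F gives Δ = (1.333, 2.000).
Then the next iterate is (x, y)₁ = (1.833, 1.000).
Re-evaluating at (1.833, 1.000): F = (2.666, 5.77356), so ‖F‖₂ = 6.359.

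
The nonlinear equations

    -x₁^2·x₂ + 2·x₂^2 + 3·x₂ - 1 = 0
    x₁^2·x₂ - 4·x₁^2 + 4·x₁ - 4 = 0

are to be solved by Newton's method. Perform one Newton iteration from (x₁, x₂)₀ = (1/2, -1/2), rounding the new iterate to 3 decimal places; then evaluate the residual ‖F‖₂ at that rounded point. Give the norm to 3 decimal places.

At (1/2, -1/2): F = (-1.875, -3.125).
Jacobian J = [[-2·x₁·x₂, -x₁^2 + 4·x₂ + 3], [2·x₁·x₂ - 8·x₁ + 4, x₁^2]].
At the point, J = [[0.500, 0.750], [-0.500, 0.250]] (det J = 0.500).
Solving J·Δ = −F gives Δ = (-3.750, 5.000).
Then the next iterate is (x₁, x₂)₁ = (-3.250, 4.500).
Re-evaluating at (-3.250, 4.500): F = (5.46875, -11.71875), so ‖F‖₂ = 12.932.

12.932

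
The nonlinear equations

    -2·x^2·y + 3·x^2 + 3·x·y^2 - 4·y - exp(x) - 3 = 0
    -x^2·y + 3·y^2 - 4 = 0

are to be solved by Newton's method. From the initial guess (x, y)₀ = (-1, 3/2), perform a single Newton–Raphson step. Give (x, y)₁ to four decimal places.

At (-1, 3/2): F = (-16.117879, 1.2500).
Jacobian J = [[-4·x·y + 6·x + 3·y^2 - exp(x), -2·x^2 + 6·x·y - 4], [-2·x·y, -x^2 + 6·y]].
At the point, J = [[6.382121, -15.0000], [3.0000, 8.0000]] (det J = 96.056964).
Solving J·Δ = −F gives Δ = (1.1472, -0.5864).
Then the next iterate is (x, y)₁ = (0.1472, 0.9136).

(0.1472, 0.9136)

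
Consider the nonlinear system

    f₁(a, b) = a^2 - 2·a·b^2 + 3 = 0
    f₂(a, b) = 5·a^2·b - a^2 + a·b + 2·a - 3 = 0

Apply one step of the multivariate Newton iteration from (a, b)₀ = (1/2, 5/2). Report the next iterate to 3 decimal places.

At (1/2, 5/2): F = (-3.000, 2.125).
Jacobian J = [[2·a - 2·b^2, -4·a·b], [10·a·b - 2·a + b + 2, 5·a^2 + a]].
At the point, J = [[-11.500, -5.000], [16.000, 1.750]] (det J = 59.875).
Solving J·Δ = −F gives Δ = (-0.090, -0.394).
Then the next iterate is (a, b)₁ = (0.410, 2.106).

(0.410, 2.106)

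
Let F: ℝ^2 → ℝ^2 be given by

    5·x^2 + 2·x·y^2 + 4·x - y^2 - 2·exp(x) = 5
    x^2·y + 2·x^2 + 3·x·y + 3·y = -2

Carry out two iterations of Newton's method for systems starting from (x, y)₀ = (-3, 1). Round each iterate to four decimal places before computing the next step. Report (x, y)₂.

At (-3, 1): F = (20.900426, 23.0000).
Jacobian J = [[10·x + 2·y^2 - 2·exp(x) + 4, 4·x·y - 2·y], [2·x·y + 4·x + 3·y, x^2 + 3·x + 3]].
At the point, J = [[-24.099574, -14.0000], [-15.0000, 3.0000]] (det J = -282.298722).
Solving J·Δ = −F gives Δ = (1.3627, -0.8529).
Then the next iterate is (x, y)₁ = (-1.6373, 0.1471).
Round to (-1.6373, 0.1471) and repeat: F = (1.373052, 7.474601), J = [[-12.718732, -1.257587], [-6.589594, 0.768851]].
Δ = (0.5788, -4.7615), so (x, y)₂ = (-1.0585, -4.6144).

(-1.0585, -4.6144)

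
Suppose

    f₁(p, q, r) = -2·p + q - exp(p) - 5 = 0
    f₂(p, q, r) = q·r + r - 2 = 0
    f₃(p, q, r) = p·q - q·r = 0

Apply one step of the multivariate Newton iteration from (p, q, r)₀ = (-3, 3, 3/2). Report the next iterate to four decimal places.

(-2.2772, 0.5314, 1.4257)

At (-3, 3, 3/2): F = (3.950213, 4.0000, -13.5000).
Jacobian J = [[-exp(p) - 2, 1, 0], [0, r, q + 1], [q, p - r, -q]].
At the point, J = [[-2.049787, 1.0000, 0.0000], [0.0000, 1.5000, 4.0000], [3.0000, -4.5000, -3.0000]] (det J = -15.672125).
Solving J·Δ = −F gives Δ = (0.7228, -2.4686, -0.0743).
Then the next iterate is (p, q, r)₁ = (-2.2772, 0.5314, 1.4257).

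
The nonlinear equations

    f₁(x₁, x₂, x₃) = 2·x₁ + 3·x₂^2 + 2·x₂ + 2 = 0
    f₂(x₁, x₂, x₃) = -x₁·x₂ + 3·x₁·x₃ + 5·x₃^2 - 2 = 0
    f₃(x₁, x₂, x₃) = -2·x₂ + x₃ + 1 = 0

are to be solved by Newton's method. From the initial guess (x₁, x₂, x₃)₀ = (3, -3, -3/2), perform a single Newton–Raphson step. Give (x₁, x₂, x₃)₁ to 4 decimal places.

At (3, -3, -3/2): F = (29.0000, 4.7500, 5.5000).
Jacobian J = [[2, 6·x₂ + 2, 0], [-x₂ + 3·x₃, -x₁, 3·x₁ + 10·x₃], [0, -2, 1]].
At the point, J = [[2.0000, -16.0000, 0.0000], [-1.5000, -3.0000, -6.0000], [0.0000, -2.0000, 1.0000]] (det J = -54.0000).
Solving J·Δ = −F gives Δ = (3.1296, 2.2037, -1.0926).
Then the next iterate is (x₁, x₂, x₃)₁ = (6.1296, -0.7963, -2.5926).

(6.1296, -0.7963, -2.5926)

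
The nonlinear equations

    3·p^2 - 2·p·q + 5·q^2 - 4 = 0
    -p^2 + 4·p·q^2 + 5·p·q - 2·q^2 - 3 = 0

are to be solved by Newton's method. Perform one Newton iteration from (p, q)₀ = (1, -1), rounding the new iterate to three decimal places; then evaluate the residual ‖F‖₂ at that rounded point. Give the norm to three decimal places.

43.739

At (1, -1): F = (6.000, -7.000).
Jacobian J = [[6·p - 2·q, -2·p + 10·q], [-2·p + 4·q^2 + 5·q, 8·p·q + 5·p - 4·q]].
At the point, J = [[8.000, -12.000], [-3.000, 1.000]] (det J = -28.000).
Solving J·Δ = −F gives Δ = (-2.786, -1.357).
Then the next iterate is (p, q)₁ = (-1.786, -2.357).
Re-evaluating at (-1.786, -2.357): F = (24.92743, -35.94081), so ‖F‖₂ = 43.739.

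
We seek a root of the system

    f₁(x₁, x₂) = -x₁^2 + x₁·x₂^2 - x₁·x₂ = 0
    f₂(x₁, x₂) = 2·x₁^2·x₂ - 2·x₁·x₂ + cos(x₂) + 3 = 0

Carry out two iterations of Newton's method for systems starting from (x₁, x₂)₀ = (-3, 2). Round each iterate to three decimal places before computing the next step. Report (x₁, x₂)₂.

At (-3, 2): F = (-15.000, 50.58385).
Jacobian J = [[-2·x₁ + x₂^2 - x₂, 2·x₁·x₂ - x₁], [4·x₁·x₂ - 2·x₂, 2·x₁^2 - 2·x₁ - sin(x₂)]].
At the point, J = [[8.000, -9.000], [-28.000, 23.09070]] (det J = -67.27438).
Solving J·Δ = −F gives Δ = (1.619, -0.228).
Then the next iterate is (x₁, x₂)₁ = (-1.381, 1.772).
Round to (-1.381, 1.772) and repeat: F = (-3.79635, 14.45339), J = [[4.12998, -3.51326], [-13.33253, 5.59650]].
Δ = (1.245, 0.383), so (x₁, x₂)₂ = (-0.136, 2.155).

(-0.136, 2.155)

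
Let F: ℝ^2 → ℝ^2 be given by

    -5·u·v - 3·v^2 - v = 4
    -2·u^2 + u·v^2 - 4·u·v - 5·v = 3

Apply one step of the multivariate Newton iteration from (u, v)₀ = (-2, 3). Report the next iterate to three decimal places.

At (-2, 3): F = (-4.000, -20.000).
Jacobian J = [[-5·v, -5·u - 6·v - 1], [-4·u + v^2 - 4·v, 2·u·v - 4·u - 5]].
At the point, J = [[-15.000, -9.000], [5.000, -9.000]] (det J = 180.000).
Solving J·Δ = −F gives Δ = (0.800, -1.778).
Then the next iterate is (u, v)₁ = (-1.200, 1.222).

(-1.200, 1.222)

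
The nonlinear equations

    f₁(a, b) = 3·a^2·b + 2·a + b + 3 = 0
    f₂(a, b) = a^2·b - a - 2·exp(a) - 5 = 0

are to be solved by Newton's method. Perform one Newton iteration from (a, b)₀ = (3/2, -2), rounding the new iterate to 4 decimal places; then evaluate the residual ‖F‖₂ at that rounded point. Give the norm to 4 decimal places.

7.0074

At (3/2, -2): F = (-9.5000, -19.963378).
Jacobian J = [[6·a·b + 2, 3·a^2 + 1], [2·a·b - 2·exp(a) - 1, a^2]].
At the point, J = [[-16.0000, 7.7500], [-15.963378, 2.2500]] (det J = 87.716181).
Solving J·Δ = −F gives Δ = (-1.5201, -1.9126).
Then the next iterate is (a, b)₁ = (-0.0201, -3.9126).
Re-evaluating at (-0.0201, -3.9126): F = (-0.957542, -6.941682), so ‖F‖₂ = 7.0074.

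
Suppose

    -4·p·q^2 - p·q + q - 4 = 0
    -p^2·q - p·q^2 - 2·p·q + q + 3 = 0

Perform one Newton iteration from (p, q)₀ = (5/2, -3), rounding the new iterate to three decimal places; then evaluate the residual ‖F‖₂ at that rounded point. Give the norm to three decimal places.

27.323

At (5/2, -3): F = (-89.500, 11.250).
Jacobian J = [[-4·q^2 - q, -8·p·q - p + 1], [-2·p·q - q^2 - 2·q, -p^2 - 2·p·q - 2·p + 1]].
At the point, J = [[-33.000, 58.500], [12.000, 4.750]] (det J = -858.750).
Solving J·Δ = −F gives Δ = (-1.261, 0.818).
Then the next iterate is (p, q)₁ = (1.239, -2.182).
Re-evaluating at (1.239, -2.182): F = (-27.07463, 3.67560), so ‖F‖₂ = 27.323.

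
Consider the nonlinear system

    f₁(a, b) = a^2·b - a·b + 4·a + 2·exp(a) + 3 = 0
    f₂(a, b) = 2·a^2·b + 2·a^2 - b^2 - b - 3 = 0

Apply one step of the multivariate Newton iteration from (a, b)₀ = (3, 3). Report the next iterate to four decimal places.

(1.7244, 3.3843)

At (3, 3): F = (73.171074, 57.0000).
Jacobian J = [[2·a·b - b + 2·exp(a) + 4, a^2 - a], [4·a·b + 4·a, 2·a^2 - 2·b - 1]].
At the point, J = [[59.171074, 6.0000], [48.0000, 11.0000]] (det J = 362.881812).
Solving J·Δ = −F gives Δ = (-1.2756, 0.3843).
Then the next iterate is (a, b)₁ = (1.7244, 3.3843).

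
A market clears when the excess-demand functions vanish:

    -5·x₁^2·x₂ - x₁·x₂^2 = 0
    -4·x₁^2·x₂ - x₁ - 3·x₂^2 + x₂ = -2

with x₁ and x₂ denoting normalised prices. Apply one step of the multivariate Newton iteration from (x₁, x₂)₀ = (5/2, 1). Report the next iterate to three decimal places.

At (5/2, 1): F = (-33.750, -27.500).
Jacobian J = [[-10·x₁·x₂ - x₂^2, -5·x₁^2 - 2·x₁·x₂], [-8·x₁·x₂ - 1, -4·x₁^2 - 6·x₂ + 1]].
At the point, J = [[-26.000, -36.250], [-21.000, -30.000]] (det J = 18.750).
Solving J·Δ = −F gives Δ = (-0.833, -0.333).
Then the next iterate is (x₁, x₂)₁ = (1.667, 0.667).

(1.667, 0.667)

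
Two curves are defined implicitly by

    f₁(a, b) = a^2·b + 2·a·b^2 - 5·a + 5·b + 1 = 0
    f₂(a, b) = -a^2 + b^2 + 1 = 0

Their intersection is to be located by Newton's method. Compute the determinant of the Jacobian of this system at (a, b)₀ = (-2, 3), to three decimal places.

J = [[2·a·b + 2·b^2 - 5, a^2 + 4·a·b + 5], [-2·a, 2·b]].
At the point, J = [[1.000, -15.000], [4.000, 6.000]].
det J = 66.000.

66.000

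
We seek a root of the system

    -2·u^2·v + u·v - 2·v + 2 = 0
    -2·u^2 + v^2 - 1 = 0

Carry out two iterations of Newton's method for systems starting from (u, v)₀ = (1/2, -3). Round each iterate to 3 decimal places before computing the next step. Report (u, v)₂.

At (1/2, -3): F = (8.000, 7.500).
Jacobian J = [[-4·u·v + v, -2·u^2 + u - 2], [-4·u, 2·v]].
At the point, J = [[3.000, -2.000], [-2.000, -6.000]] (det J = -22.000).
Solving J·Δ = −F gives Δ = (-1.500, 1.750).
Then the next iterate is (u, v)₁ = (-1.000, -1.250).
Round to (-1.000, -1.250) and repeat: F = (8.250, -1.43750), J = [[-6.250, -5.000], [4.000, -2.500]].
Δ = (0.781, 0.674), so (u, v)₂ = (-0.219, -0.576).

(-0.219, -0.576)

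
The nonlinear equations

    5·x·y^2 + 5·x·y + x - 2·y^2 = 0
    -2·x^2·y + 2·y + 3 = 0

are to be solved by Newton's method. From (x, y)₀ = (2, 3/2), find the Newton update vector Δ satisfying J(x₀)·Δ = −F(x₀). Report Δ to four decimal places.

At (2, 3/2): F = (35.0000, -6.0000).
Jacobian J = [[5·y^2 + 5·y + 1, 10·x·y + 5·x - 4·y], [-4·x·y, -2·x^2 + 2]].
At the point, J = [[19.7500, 34.0000], [-12.0000, -6.0000]] (det J = 289.5000).
Solving J·Δ = −F gives Δ = (0.0207, -1.0415).

(0.0207, -1.0415)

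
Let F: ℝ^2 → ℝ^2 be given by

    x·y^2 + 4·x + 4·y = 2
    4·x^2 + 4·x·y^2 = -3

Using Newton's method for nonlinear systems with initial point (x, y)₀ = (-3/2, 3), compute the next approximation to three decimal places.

At (-3/2, 3): F = (-9.500, -42.000).
Jacobian J = [[y^2 + 4, 2·x·y + 4], [8·x + 4·y^2, 8·x·y]].
At the point, J = [[13.000, -5.000], [24.000, -36.000]] (det J = -348.000).
Solving J·Δ = −F gives Δ = (0.379, -0.914).
Then the next iterate is (x, y)₁ = (-1.121, 2.086).

(-1.121, 2.086)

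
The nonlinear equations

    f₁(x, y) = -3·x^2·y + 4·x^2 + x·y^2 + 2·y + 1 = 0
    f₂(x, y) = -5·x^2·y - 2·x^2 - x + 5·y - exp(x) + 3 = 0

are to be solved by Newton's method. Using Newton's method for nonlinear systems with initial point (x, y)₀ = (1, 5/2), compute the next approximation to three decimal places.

At (1, 5/2): F = (8.750, -2.71828).
Jacobian J = [[-6·x·y + 8·x + y^2, -3·x^2 + 2·x·y + 2], [-10·x·y - 4·x - exp(x) - 1, -5·x^2 + 5]].
At the point, J = [[-0.750, 4.000], [-32.71828, 0.000]] (det J = 130.87313).
Solving J·Δ = −F gives Δ = (-0.083, -2.203).
Then the next iterate is (x, y)₁ = (0.917, 0.297).

(0.917, 0.297)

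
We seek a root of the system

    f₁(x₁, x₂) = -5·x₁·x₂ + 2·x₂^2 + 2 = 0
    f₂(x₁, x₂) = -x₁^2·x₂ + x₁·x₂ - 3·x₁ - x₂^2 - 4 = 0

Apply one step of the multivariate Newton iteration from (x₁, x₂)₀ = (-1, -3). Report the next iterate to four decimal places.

At (-1, -3): F = (5.0000, -4.0000).
Jacobian J = [[-5·x₂, -5·x₁ + 4·x₂], [-2·x₁·x₂ + x₂ - 3, -x₁^2 + x₁ - 2·x₂]].
At the point, J = [[15.0000, -7.0000], [-12.0000, 4.0000]] (det J = -24.0000).
Solving J·Δ = −F gives Δ = (-0.3333, 0.0000).
Then the next iterate is (x₁, x₂)₁ = (-1.3333, -3.0000).

(-1.3333, -3.0000)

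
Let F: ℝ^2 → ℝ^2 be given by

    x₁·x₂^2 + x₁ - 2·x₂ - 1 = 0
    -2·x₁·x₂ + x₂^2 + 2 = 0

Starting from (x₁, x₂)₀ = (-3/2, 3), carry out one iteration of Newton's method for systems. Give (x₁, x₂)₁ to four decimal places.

(-2.4167, 0.1667)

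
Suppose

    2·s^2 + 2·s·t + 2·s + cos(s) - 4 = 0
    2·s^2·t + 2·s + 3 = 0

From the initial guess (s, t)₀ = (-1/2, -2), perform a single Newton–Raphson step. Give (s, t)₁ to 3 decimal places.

At (-1/2, -2): F = (-1.62242, 1.000).
Jacobian J = [[4·s + 2·t - sin(s) + 2, 2·s], [4·s·t + 2, 2·s^2]].
At the point, J = [[-3.52057, -1.000], [6.000, 0.500]] (det J = 4.23971).
Solving J·Δ = −F gives Δ = (-0.045, -1.466).
Then the next iterate is (s, t)₁ = (-0.545, -3.466).

(-0.545, -3.466)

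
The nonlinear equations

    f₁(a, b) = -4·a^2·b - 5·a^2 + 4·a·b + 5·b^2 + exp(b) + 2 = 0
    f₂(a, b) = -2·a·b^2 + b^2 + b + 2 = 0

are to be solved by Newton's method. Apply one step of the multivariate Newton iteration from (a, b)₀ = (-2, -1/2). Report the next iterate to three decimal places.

At (-2, -1/2): F = (-4.14347, 2.750).
Jacobian J = [[-8·a·b - 10·a + 4·b, -4·a^2 + 4·a + 10·b + exp(b)], [-2·b^2, -4·a·b + 2·b + 1]].
At the point, J = [[10.000, -28.39347], [-0.500, -4.000]] (det J = -54.19673).
Solving J·Δ = −F gives Δ = (1.747, 0.469).
Then the next iterate is (a, b)₁ = (-0.253, -0.031).

(-0.253, -0.031)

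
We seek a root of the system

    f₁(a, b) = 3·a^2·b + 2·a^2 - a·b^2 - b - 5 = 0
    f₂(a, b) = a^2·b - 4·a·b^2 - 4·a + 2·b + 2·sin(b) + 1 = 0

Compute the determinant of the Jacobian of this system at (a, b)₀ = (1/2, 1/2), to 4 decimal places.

3.1418

J = [[6·a·b + 4·a - b^2, 3·a^2 - 2·a·b - 1], [2·a·b - 4·b^2 - 4, a^2 - 8·a·b + 2·cos(b) + 2]].
At the point, J = [[3.2500, -0.7500], [-4.5000, 2.005165]].
det J = 3.1418.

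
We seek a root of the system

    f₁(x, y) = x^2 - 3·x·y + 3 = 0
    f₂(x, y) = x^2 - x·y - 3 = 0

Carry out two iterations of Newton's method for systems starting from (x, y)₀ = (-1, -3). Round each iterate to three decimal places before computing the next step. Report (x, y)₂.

At (-1, -3): F = (-5.000, -5.000).
Jacobian J = [[2·x - 3·y, -3·x], [2·x - y, -x]].
At the point, J = [[7.000, 3.000], [1.000, 1.000]] (det J = 4.000).
Solving J·Δ = −F gives Δ = (-2.500, 7.500).
Then the next iterate is (x, y)₁ = (-3.500, 4.500).
Round to (-3.500, 4.500) and repeat: F = (62.500, 25.000), J = [[-20.500, 10.500], [-11.500, 3.500]].
Δ = (0.893, -4.209), so (x, y)₂ = (-2.607, 0.291).

(-2.607, 0.291)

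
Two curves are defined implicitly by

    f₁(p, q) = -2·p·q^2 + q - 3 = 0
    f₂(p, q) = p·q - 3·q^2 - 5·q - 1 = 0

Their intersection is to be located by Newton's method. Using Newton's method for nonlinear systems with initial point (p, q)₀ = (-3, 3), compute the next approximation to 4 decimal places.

(-4.4566, 0.8319)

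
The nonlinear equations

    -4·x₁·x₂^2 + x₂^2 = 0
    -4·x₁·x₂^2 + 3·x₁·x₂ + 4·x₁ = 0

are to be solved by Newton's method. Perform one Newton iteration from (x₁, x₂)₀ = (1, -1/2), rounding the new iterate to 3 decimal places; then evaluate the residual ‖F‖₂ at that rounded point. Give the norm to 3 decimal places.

0.222

At (1, -1/2): F = (-0.750, 1.500).
Jacobian J = [[-4·x₂^2, -8·x₁·x₂ + 2·x₂], [-4·x₂^2 + 3·x₂ + 4, -8·x₁·x₂ + 3·x₁]].
At the point, J = [[-1.000, 3.000], [1.500, 7.000]] (det J = -11.500).
Solving J·Δ = −F gives Δ = (-0.848, -0.033).
Then the next iterate is (x₁, x₂)₁ = (0.152, -0.533).
Re-evaluating at (0.152, -0.533): F = (0.11136, 0.19223), so ‖F‖₂ = 0.222.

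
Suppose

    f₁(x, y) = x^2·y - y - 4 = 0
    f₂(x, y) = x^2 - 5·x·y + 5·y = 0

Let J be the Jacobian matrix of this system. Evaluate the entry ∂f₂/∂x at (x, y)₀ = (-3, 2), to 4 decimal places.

-16.0000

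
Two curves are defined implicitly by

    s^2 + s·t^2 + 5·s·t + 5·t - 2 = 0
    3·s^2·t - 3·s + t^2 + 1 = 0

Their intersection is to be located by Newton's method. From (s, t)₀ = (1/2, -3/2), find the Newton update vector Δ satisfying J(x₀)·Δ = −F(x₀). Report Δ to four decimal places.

(-0.4210, 1.6810)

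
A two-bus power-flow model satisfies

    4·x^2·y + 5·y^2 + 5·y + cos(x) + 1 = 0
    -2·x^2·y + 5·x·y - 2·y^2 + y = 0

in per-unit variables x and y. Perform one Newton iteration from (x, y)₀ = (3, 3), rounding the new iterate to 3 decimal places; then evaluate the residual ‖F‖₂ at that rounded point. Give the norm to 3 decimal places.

55.306

At (3, 3): F = (168.01001, -24.000).
Jacobian J = [[8·x·y - sin(x), 4·x^2 + 10·y + 5], [-4·x·y + 5·y, -2·x^2 + 5·x - 4·y + 1]].
At the point, J = [[71.85888, 71.000], [-21.000, -14.000]] (det J = 484.97568).
Solving J·Δ = −F gives Δ = (1.336, -3.719).
Then the next iterate is (x, y)₁ = (4.336, -0.719).
Re-evaluating at (4.336, -0.719): F = (-54.44914, 9.69485), so ‖F‖₂ = 55.306.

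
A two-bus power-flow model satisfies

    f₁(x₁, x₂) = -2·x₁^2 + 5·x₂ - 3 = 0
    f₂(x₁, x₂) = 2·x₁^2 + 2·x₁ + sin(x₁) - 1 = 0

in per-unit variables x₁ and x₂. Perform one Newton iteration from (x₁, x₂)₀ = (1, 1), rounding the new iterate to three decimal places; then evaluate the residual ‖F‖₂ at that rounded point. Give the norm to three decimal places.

0.895

At (1, 1): F = (0.000, 3.84147).
Jacobian J = [[-4·x₁, 5], [4·x₁ + cos(x₁) + 2, 0]].
At the point, J = [[-4.000, 5.000], [6.54030, 0.000]] (det J = -32.70151).
Solving J·Δ = −F gives Δ = (-0.587, -0.470).
Then the next iterate is (x₁, x₂)₁ = (0.413, 0.530).
Re-evaluating at (0.413, 0.530): F = (-0.69114, 0.56850), so ‖F‖₂ = 0.895.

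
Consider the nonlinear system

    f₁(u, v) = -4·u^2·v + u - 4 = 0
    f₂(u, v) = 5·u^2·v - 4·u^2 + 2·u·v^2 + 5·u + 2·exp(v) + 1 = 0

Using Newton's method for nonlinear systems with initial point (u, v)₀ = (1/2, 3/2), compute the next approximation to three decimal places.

At (1/2, 3/2): F = (-5.000, 15.58838).
Jacobian J = [[-8·u·v + 1, -4·u^2], [10·u·v - 8·u + 2·v^2 + 5, 5·u^2 + 4·u·v + 2·exp(v)]].
At the point, J = [[-5.000, -1.000], [13.000, 13.21338]] (det J = -53.06689).
Solving J·Δ = −F gives Δ = (-0.951, -0.244).
Then the next iterate is (u, v)₁ = (-0.451, 1.256).

(-0.451, 1.256)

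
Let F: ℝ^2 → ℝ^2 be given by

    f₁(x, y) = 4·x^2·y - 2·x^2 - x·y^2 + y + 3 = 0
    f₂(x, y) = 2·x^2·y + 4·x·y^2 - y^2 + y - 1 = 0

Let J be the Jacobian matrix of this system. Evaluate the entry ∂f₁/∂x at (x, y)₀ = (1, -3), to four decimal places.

-37.0000

∂f₁/∂x = 8·x·y - 4·x - y^2.
At (1, -3) this is -37.0000.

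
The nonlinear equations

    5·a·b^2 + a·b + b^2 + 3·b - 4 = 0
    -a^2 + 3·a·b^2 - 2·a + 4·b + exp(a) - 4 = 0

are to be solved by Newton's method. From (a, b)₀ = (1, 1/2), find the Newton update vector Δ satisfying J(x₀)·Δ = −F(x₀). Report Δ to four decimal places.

(-0.6727, 0.1677)

At (1, 1/2): F = (-0.5000, -1.531718).
Jacobian J = [[5·b^2 + b, 10·a·b + a + 2·b + 3], [-2·a + 3·b^2 + exp(a) - 2, 6·a·b + 4]].
At the point, J = [[1.7500, 10.0000], [-0.531718, 7.0000]] (det J = 17.567182).
Solving J·Δ = −F gives Δ = (-0.6727, 0.1677).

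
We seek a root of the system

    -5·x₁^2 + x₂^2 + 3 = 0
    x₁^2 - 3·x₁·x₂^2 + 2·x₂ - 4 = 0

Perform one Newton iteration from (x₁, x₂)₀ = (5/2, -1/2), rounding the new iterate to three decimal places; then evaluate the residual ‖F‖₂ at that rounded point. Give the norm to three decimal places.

6.525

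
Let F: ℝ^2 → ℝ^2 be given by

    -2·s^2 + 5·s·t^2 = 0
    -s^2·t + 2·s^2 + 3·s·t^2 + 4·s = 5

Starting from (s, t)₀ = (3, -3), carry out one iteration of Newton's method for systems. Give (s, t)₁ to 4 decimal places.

(1.6517, -2.1944)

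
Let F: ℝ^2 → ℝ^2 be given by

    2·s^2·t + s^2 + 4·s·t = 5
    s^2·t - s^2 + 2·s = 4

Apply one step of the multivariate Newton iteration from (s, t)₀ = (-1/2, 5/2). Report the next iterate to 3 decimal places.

(4.679, 10.643)

At (-1/2, 5/2): F = (-8.500, -4.625).
Jacobian J = [[4·s·t + 2·s + 4·t, 2·s^2 + 4·s], [2·s·t - 2·s + 2, s^2]].
At the point, J = [[4.000, -1.500], [0.500, 0.250]] (det J = 1.750).
Solving J·Δ = −F gives Δ = (5.179, 8.143).
Then the next iterate is (s, t)₁ = (4.679, 10.643).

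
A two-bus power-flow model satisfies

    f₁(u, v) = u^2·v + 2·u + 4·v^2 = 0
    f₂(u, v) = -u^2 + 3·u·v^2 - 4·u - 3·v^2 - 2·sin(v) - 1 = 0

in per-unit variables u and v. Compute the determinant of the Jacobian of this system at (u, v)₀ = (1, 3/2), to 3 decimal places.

J = [[2·u·v + 2, u^2 + 8·v], [-2·u + 3·v^2 - 4, 6·u·v - 6·v - 2·cos(v)]].
At the point, J = [[5.000, 13.000], [0.750, -0.14147]].
det J = -10.457.

-10.457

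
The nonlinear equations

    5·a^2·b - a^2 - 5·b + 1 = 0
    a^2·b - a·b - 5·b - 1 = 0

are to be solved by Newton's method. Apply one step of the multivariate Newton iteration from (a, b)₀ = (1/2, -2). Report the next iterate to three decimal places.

At (1/2, -2): F = (8.250, 9.500).
Jacobian J = [[10·a·b - 2·a, 5·a^2 - 5], [2·a·b - b, a^2 - a - 5]].
At the point, J = [[-11.000, -3.750], [0.000, -5.250]] (det J = 57.750).
Solving J·Δ = −F gives Δ = (0.133, 1.810).
Then the next iterate is (a, b)₁ = (0.633, -0.190).

(0.633, -0.190)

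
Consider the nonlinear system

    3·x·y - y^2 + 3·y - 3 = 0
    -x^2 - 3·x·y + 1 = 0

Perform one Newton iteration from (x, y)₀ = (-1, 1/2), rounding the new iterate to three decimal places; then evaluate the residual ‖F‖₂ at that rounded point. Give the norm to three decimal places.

4.575

At (-1, 1/2): F = (-3.250, 1.500).
Jacobian J = [[3·y, 3·x - 2·y + 3], [-2·x - 3·y, -3·x]].
At the point, J = [[1.500, -1.000], [0.500, 3.000]] (det J = 5.000).
Solving J·Δ = −F gives Δ = (1.650, -0.775).
Then the next iterate is (x, y)₁ = (0.650, -0.275).
Re-evaluating at (0.650, -0.275): F = (-4.43688, 1.11375), so ‖F‖₂ = 4.575.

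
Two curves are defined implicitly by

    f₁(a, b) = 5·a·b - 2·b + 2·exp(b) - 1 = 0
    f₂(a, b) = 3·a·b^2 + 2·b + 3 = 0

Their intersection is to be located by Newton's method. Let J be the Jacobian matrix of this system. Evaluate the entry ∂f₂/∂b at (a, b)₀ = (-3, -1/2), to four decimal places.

11.0000

∂f₂/∂b = 6·a·b + 2.
At (-3, -1/2) this is 11.0000.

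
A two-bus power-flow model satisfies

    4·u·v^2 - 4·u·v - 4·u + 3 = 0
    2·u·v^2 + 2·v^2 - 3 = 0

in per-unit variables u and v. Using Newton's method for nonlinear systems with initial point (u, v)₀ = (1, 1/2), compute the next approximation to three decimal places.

(0.600, 1.050)

At (1, 1/2): F = (-2.000, -2.000).
Jacobian J = [[4·v^2 - 4·v - 4, 8·u·v - 4·u], [2·v^2, 4·u·v + 4·v]].
At the point, J = [[-5.000, 0.000], [0.500, 4.000]] (det J = -20.000).
Solving J·Δ = −F gives Δ = (-0.400, 0.550).
Then the next iterate is (u, v)₁ = (0.600, 1.050).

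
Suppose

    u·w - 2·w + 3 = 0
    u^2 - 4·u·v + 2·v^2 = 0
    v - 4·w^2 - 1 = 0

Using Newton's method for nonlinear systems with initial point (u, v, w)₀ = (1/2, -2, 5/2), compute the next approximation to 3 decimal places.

At (1/2, -2, 5/2): F = (-0.750, 12.250, -28.000).
Jacobian J = [[w, 0, u - 2], [2·u - 4·v, -4·u + 4·v, 0], [0, 1, -8·w]].
At the point, J = [[2.500, 0.000, -1.500], [9.000, -10.000, 0.000], [0.000, 1.000, -20.000]] (det J = 486.500).
Solving J·Δ = −F gives Δ = (-0.517, 0.760, -1.362).
Then the next iterate is (u, v, w)₁ = (-0.017, -1.240, 1.138).

(-0.017, -1.240, 1.138)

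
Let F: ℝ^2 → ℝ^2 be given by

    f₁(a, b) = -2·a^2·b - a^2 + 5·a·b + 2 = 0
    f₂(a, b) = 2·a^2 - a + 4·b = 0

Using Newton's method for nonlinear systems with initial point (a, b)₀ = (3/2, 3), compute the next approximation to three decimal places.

(1.244, -0.429)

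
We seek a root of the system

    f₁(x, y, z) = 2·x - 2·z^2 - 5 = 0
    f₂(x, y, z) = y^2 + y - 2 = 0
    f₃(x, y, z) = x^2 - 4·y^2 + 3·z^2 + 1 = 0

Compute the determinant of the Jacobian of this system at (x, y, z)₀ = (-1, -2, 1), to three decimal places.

-12.000

J = [[2, 0, -4·z], [0, 2·y + 1, 0], [2·x, -8·y, 6·z]].
At the point, J = [[2.000, 0.000, -4.000], [0.000, -3.000, 0.000], [-2.000, 16.000, 6.000]].
det J = -12.000.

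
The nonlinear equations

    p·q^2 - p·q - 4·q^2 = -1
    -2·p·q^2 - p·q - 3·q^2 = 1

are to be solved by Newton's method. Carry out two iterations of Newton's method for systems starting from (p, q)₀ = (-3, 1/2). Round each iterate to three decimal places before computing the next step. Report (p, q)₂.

At (-3, 1/2): F = (0.750, 1.250).
Jacobian J = [[q^2 - q, 2·p·q - p - 8·q], [-2·q^2 - q, -4·p·q - p - 6·q]].
At the point, J = [[-0.250, -4.000], [-1.000, 6.000]] (det J = -5.500).
Solving J·Δ = −F gives Δ = (1.727, 0.080).
Then the next iterate is (p, q)₁ = (-1.273, 0.580).
Round to (-1.273, 0.580) and repeat: F = (-0.03550, -0.41439), J = [[-0.24360, -4.84368], [-1.25280, 0.74636]].
Δ = (-0.325, 0.009), so (p, q)₂ = (-1.598, 0.589).

(-1.598, 0.589)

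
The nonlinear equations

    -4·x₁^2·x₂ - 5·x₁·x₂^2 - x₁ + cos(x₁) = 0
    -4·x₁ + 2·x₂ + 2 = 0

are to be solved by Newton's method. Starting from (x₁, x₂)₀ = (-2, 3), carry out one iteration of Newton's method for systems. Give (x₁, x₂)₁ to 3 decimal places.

At (-2, 3): F = (43.58385, 16.000).
Jacobian J = [[-8·x₁·x₂ - 5·x₂^2 - sin(x₁) - 1, -4·x₁^2 - 10·x₁·x₂], [-4, 2]].
At the point, J = [[2.90930, 44.000], [-4.000, 2.000]] (det J = 181.81859).
Solving J·Δ = −F gives Δ = (3.393, -1.215).
Then the next iterate is (x₁, x₂)₁ = (1.393, 1.785).

(1.393, 1.785)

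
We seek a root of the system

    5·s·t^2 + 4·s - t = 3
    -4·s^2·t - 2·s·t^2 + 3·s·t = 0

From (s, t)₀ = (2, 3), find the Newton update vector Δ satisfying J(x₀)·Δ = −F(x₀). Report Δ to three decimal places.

(-0.451, -1.184)

At (2, 3): F = (92.000, -66.000).
Jacobian J = [[5·t^2 + 4, 10·s·t - 1], [-8·s·t - 2·t^2 + 3·t, -4·s^2 - 4·s·t + 3·s]].
At the point, J = [[49.000, 59.000], [-57.000, -34.000]] (det J = 1697.000).
Solving J·Δ = −F gives Δ = (-0.451, -1.184).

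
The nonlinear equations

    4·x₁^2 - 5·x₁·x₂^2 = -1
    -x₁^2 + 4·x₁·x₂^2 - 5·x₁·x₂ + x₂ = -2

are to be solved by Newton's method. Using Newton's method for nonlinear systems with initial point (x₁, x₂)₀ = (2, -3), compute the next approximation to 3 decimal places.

(0.578, -2.470)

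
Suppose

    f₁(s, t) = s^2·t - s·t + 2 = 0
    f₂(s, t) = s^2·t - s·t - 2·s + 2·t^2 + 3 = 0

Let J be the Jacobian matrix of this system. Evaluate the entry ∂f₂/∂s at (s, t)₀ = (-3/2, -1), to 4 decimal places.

∂f₂/∂s = 2·s·t - t - 2.
At (-3/2, -1) this is 2.0000.

2.0000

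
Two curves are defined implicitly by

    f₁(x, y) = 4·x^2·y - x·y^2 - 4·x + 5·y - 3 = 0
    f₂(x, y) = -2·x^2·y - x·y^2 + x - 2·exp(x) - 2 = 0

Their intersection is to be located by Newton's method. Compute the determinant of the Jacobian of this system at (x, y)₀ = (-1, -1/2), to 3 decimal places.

J = [[8·x·y - y^2 - 4, 4·x^2 - 2·x·y + 5], [-4·x·y - y^2 - 2·exp(x) + 1, -2·x^2 - 2·x·y]].
At the point, J = [[-0.250, 8.000], [-1.98576, -3.000]].
det J = 16.636.

16.636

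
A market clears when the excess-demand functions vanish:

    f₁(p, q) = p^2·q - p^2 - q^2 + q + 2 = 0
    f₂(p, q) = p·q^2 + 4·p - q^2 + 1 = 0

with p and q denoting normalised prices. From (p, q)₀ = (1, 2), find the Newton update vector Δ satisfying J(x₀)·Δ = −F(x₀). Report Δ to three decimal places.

(-0.625, -0.125)

At (1, 2): F = (1.000, 5.000).
Jacobian J = [[2·p·q - 2·p, p^2 - 2·q + 1], [q^2 + 4, 2·p·q - 2·q]].
At the point, J = [[2.000, -2.000], [8.000, 0.000]] (det J = 16.000).
Solving J·Δ = −F gives Δ = (-0.625, -0.125).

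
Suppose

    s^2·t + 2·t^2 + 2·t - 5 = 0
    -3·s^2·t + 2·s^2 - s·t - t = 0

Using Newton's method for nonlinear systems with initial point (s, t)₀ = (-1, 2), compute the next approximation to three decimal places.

At (-1, 2): F = (9.000, -4.000).
Jacobian J = [[2·s·t, s^2 + 4·t + 2], [-6·s·t + 4·s - t, -3·s^2 - s - 1]].
At the point, J = [[-4.000, 11.000], [6.000, -3.000]] (det J = -54.000).
Solving J·Δ = −F gives Δ = (0.315, -0.704).
Then the next iterate is (s, t)₁ = (-0.685, 1.296).

(-0.685, 1.296)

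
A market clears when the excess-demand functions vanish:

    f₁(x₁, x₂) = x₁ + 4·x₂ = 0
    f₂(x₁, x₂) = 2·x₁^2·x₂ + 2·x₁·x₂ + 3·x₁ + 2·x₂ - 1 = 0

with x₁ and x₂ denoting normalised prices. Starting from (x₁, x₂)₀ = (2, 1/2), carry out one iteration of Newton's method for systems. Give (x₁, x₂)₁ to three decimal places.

(2.444, -0.611)

At (2, 1/2): F = (4.000, 12.000).
Jacobian J = [[1, 4], [4·x₁·x₂ + 2·x₂ + 3, 2·x₁^2 + 2·x₁ + 2]].
At the point, J = [[1.000, 4.000], [8.000, 14.000]] (det J = -18.000).
Solving J·Δ = −F gives Δ = (0.444, -1.111).
Then the next iterate is (x₁, x₂)₁ = (2.444, -0.611).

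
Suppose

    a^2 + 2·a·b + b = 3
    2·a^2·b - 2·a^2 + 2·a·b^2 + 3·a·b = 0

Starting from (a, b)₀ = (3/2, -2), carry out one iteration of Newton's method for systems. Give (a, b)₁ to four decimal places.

At (3/2, -2): F = (-8.7500, -10.5000).
Jacobian J = [[2·a + 2·b, 2·a + 1], [4·a·b - 4·a + 2·b^2 + 3·b, 2·a^2 + 4·a·b + 3·a]].
At the point, J = [[-1.0000, 4.0000], [-16.0000, -3.0000]] (det J = 67.0000).
Solving J·Δ = −F gives Δ = (-1.0187, 1.9328).
Then the next iterate is (a, b)₁ = (0.4813, -0.0672).

(0.4813, -0.0672)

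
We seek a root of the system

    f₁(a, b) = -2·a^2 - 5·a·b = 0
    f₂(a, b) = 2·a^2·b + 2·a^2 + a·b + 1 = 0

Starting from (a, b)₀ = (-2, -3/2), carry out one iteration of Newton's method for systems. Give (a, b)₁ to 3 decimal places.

(0.029, -2.346)

At (-2, -3/2): F = (-23.000, 0.000).
Jacobian J = [[-4·a - 5·b, -5·a], [4·a·b + 4·a + b, 2·a^2 + a]].
At the point, J = [[15.500, 10.000], [2.500, 6.000]] (det J = 68.000).
Solving J·Δ = −F gives Δ = (2.029, -0.846).
Then the next iterate is (a, b)₁ = (0.029, -2.346).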